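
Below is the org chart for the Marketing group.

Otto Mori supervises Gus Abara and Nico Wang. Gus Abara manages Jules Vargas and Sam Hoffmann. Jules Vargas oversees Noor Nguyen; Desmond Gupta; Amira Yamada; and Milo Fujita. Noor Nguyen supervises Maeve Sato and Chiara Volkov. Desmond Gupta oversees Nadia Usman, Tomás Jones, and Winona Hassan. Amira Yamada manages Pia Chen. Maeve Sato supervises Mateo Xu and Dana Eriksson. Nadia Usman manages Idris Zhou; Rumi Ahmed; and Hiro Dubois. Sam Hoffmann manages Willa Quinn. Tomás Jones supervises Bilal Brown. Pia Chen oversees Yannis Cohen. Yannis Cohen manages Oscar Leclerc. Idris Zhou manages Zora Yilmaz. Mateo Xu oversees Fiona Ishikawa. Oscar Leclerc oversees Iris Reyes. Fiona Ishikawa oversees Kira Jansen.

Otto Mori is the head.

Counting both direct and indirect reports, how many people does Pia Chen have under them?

3

Pia Chen directly manages Yannis Cohen. Under Yannis Cohen: Oscar Leclerc, Iris Reyes (2). That's 3 in total.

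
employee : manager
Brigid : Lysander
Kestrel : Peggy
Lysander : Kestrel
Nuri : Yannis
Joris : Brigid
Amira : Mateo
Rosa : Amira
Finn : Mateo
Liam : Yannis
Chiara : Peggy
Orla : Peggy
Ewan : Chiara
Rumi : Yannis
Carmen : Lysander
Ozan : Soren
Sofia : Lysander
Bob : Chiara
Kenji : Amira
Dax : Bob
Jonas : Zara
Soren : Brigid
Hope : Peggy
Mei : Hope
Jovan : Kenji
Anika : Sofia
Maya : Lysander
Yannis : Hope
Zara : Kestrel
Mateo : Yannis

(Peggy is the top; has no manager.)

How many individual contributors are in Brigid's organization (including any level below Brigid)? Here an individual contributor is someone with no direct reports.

The people in Brigid's organization with no one reporting to them are Joris, Ozan. That is 2.

2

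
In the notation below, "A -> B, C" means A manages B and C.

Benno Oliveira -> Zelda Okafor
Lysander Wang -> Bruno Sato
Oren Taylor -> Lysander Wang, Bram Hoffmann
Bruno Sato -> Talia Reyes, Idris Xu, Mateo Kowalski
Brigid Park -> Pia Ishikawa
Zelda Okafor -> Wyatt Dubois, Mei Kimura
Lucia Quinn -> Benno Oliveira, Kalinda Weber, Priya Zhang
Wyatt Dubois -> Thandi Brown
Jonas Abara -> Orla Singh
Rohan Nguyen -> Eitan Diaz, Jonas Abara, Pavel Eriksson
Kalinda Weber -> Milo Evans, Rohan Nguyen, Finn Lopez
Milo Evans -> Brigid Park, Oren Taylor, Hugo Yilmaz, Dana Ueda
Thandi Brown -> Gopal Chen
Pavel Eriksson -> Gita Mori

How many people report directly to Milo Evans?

Milo Evans directly manages Brigid Park, Oren Taylor, Hugo Yilmaz, Dana Ueda. That is 4 direct reports.

4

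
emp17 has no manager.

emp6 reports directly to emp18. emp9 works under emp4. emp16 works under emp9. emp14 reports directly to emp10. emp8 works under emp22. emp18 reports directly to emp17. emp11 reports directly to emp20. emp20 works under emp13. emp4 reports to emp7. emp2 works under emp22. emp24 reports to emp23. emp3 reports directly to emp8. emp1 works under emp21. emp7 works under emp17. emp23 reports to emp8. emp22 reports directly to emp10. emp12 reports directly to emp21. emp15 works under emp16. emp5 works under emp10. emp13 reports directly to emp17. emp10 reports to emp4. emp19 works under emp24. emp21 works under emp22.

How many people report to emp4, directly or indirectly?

16

emp4 directly manages emp10, emp9. Under emp10: emp5, emp22, emp21, emp12, emp1, emp2, emp8, emp3, emp23, emp24, emp19, emp14 (12). Under emp9: emp16, emp15 (2). So emp4's organization is 2 direct reports plus everyone under them: 13 + 3 = 16.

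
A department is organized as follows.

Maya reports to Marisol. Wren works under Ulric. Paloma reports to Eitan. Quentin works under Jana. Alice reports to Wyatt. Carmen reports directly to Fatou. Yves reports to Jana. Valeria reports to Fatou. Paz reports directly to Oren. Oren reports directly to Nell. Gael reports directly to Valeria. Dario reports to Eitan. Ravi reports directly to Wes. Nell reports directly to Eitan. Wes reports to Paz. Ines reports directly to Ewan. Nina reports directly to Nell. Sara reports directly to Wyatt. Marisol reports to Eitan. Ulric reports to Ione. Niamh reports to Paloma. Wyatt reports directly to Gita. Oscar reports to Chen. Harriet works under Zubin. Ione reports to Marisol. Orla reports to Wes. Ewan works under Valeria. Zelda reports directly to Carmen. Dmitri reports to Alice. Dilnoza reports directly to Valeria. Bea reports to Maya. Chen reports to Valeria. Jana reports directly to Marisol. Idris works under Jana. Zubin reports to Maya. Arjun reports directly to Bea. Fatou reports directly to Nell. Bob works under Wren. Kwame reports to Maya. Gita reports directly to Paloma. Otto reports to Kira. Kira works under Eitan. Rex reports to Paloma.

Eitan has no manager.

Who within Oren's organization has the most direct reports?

Wes

Direct-report counts within Oren's organization: Oren has 1; Paz has 1; Wes has 2. The largest is 2, held by Wes.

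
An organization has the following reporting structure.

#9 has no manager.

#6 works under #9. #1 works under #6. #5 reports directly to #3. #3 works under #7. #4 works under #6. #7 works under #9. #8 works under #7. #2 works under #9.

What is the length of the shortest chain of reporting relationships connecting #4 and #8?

4

#4 is 2 levels below #9, and #8 is 2 levels below #9 (their lowest common manager). The shortest path runs up from #4 to #9 and back down to #8: 2 + 2 = 4 links.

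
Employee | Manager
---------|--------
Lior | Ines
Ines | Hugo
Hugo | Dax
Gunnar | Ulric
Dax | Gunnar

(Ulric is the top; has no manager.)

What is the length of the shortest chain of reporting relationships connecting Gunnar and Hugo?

Hugo is in Gunnar's organization: the chain from Hugo up to Gunnar is Hugo → Dax → Gunnar, which is 2 links.

2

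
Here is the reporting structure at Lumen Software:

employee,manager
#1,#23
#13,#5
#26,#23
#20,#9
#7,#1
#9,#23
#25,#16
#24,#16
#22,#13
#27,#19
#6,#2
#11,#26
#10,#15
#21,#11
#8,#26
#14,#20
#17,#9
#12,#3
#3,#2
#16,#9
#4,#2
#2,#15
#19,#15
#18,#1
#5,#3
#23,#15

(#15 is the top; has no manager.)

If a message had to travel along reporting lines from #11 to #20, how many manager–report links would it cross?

4

#11 is 2 levels below #23, and #20 is 2 levels below #23 (their lowest common manager). The shortest path runs up from #11 to #23 and back down to #20: 2 + 2 = 4 links.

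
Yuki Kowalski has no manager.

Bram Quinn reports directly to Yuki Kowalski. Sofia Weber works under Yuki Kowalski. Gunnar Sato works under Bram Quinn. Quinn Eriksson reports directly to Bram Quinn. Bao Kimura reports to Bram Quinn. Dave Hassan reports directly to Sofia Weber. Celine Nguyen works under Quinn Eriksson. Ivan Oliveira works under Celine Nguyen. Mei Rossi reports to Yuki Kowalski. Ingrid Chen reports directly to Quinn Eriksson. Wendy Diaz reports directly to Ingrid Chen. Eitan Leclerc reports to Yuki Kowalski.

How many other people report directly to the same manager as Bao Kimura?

2

Bao Kimura reports to Bram Quinn. Bram Quinn's other direct reports are Gunnar Sato, Quinn Eriksson — 2 peers.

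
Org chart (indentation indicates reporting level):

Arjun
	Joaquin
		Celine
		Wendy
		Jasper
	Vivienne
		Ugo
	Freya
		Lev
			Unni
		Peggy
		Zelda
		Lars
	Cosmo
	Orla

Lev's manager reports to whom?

Arjun

Lev reports to Freya, and Freya reports to Arjun. So Lev's skip-level manager is Arjun.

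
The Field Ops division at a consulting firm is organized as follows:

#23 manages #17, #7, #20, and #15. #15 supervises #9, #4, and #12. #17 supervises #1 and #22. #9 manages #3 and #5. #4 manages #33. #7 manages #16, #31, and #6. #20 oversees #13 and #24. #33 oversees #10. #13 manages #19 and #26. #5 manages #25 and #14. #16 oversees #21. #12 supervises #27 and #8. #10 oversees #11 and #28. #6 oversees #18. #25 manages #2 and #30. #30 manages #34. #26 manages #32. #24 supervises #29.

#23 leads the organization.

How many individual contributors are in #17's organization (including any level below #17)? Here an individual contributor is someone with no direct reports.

The people in #17's organization with no one reporting to them are #22, #1. That is 2.

2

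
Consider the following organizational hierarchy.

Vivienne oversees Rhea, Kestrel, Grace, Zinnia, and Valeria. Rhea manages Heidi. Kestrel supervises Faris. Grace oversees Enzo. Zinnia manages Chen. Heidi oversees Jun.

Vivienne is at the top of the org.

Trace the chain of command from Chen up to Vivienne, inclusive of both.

Chen -> Zinnia -> Vivienne

Chen reports to Zinnia. Zinnia reports to Vivienne. Vivienne is at the top.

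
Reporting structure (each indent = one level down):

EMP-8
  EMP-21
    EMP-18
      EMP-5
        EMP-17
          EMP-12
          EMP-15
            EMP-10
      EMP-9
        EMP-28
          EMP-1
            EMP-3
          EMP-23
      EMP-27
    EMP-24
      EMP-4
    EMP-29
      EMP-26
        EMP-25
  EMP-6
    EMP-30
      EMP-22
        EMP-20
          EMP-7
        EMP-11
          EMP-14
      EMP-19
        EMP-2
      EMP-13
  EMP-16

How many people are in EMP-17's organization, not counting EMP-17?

EMP-17 directly manages EMP-12, EMP-15. EMP-12 has no reports. Under EMP-15: EMP-10 (1). So EMP-17's organization is 2 direct reports plus everyone under them: 1 + 2 = 3.

3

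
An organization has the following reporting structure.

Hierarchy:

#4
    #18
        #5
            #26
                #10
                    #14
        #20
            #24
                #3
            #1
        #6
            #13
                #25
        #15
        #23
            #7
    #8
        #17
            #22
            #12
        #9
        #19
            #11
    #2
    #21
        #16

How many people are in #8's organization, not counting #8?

6

#8 directly manages #17, #9, #19. Under #17: #12, #22 (2). #9 has no reports. Under #19: #11 (1). So #8's organization is 3 direct reports plus everyone under them: 3 + 1 + 2 = 6.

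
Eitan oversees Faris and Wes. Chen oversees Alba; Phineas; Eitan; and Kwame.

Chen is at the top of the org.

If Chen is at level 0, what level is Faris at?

Chain from Faris up to Chen: Faris → Eitan → Chen. That is 2 steps up, so Faris is 2 levels below Chen.

2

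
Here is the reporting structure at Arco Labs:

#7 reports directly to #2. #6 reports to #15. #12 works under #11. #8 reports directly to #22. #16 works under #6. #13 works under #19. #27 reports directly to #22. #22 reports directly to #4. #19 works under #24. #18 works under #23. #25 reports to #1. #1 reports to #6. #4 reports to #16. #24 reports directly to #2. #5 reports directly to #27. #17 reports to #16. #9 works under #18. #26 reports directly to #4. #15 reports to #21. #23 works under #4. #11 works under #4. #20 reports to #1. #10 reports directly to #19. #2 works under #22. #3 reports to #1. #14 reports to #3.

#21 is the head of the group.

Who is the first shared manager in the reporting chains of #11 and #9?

#4

#11's chain of managers is #4, #16, #6, #15, #21. #9's chain of managers is #18, #23, #4, #16, #6, #15, #21. The first manager that appears in both chains is #4.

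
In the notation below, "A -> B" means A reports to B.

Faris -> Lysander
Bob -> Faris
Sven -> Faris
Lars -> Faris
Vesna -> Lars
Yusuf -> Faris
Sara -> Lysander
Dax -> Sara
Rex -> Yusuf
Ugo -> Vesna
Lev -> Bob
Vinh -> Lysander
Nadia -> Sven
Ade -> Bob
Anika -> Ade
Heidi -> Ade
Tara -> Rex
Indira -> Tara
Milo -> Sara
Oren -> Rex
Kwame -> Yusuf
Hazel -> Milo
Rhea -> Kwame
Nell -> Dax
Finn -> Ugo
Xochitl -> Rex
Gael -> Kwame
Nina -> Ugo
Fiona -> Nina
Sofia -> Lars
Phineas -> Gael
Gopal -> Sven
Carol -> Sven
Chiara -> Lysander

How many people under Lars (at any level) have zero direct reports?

3

The people in Lars's organization with no one reporting to them are Sofia, Fiona, Finn. That is 3.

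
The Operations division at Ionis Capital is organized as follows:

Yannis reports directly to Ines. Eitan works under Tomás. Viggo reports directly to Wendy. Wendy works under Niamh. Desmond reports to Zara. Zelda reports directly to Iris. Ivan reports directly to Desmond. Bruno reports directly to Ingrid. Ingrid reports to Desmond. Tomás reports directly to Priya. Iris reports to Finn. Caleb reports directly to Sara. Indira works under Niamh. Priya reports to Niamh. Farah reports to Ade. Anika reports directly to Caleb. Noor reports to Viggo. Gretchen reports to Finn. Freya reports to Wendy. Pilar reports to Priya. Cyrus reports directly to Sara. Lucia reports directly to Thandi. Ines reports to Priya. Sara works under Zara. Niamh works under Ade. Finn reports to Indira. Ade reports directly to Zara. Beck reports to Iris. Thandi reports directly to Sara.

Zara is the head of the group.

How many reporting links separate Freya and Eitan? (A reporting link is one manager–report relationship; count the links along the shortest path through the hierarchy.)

Freya is 2 levels below Niamh, and Eitan is 3 levels below Niamh (their lowest common manager). The shortest path runs up from Freya to Niamh and back down to Eitan: 2 + 3 = 5 links.

5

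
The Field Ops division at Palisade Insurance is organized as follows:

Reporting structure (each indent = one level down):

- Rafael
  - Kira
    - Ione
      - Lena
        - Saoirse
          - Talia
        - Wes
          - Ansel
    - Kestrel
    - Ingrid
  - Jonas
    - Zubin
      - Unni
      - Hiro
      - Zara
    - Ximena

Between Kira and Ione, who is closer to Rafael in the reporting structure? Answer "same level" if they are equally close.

Kira

Kira is 1 level below Rafael; Ione is 2. Kira is higher.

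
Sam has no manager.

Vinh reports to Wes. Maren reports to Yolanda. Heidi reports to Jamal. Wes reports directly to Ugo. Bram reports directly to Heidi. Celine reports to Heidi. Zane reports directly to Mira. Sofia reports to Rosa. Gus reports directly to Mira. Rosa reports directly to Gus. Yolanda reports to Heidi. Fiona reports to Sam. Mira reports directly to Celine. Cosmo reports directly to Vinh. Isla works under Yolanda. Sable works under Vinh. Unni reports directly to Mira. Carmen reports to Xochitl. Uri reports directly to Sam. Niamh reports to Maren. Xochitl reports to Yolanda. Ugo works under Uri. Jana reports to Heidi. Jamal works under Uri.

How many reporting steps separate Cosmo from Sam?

5

Chain from Cosmo up to Sam: Cosmo → Vinh → Wes → Ugo → Uri → Sam. That is 5 steps up, so Cosmo is 5 levels below Sam.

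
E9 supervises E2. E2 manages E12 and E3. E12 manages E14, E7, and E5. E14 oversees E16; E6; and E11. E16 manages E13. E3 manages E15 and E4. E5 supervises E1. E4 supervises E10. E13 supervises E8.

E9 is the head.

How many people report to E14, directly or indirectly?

E14 directly manages E16, E11, E6. Under E16: E13, E8 (2). E11 has no reports. E6 has no reports. So E14's organization is 3 direct reports plus everyone under them: 3 + 1 + 1 = 5.

5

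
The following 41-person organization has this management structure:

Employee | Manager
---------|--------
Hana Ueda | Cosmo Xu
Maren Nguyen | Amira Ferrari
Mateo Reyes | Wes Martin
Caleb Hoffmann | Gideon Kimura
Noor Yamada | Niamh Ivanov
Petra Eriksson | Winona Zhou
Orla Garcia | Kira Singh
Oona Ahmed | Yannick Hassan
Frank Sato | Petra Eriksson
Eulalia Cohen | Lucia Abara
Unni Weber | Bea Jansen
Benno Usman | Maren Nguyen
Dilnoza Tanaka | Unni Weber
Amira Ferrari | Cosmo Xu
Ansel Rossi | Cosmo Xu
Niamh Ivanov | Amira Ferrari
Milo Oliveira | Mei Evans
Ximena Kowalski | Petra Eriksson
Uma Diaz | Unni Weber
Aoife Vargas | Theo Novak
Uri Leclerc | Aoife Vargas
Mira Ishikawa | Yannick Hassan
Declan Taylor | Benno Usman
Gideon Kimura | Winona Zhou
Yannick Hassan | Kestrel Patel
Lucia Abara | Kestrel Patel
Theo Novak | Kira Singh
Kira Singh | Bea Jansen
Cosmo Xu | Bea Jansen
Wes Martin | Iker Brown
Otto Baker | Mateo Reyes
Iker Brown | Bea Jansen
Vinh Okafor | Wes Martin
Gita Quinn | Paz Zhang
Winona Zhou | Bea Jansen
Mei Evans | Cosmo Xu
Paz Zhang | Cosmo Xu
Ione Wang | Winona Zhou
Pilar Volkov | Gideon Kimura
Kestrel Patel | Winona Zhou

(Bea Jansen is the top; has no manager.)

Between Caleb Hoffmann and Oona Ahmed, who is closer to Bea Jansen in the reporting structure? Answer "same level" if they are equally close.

Caleb Hoffmann

Caleb Hoffmann is 3 levels below Bea Jansen; Oona Ahmed is 4. Caleb Hoffmann is higher.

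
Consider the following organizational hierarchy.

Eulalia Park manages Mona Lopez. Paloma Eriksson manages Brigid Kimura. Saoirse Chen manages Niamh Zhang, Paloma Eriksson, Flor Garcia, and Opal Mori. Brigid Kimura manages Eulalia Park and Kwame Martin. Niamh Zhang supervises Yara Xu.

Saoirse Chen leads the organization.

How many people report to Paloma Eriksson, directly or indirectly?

4

Paloma Eriksson directly manages Brigid Kimura. Under Brigid Kimura: Kwame Martin, Eulalia Park, Mona Lopez (3). That's 4 in total.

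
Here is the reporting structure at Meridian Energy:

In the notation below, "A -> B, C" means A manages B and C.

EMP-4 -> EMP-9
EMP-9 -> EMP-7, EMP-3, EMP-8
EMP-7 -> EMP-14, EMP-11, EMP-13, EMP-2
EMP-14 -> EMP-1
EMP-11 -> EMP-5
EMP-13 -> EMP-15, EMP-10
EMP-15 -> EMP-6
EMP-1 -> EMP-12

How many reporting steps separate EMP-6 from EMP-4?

5

Chain from EMP-6 up to EMP-4: EMP-6 → EMP-15 → EMP-13 → EMP-7 → EMP-9 → EMP-4. That is 5 steps up, so EMP-6 is 5 levels below EMP-4.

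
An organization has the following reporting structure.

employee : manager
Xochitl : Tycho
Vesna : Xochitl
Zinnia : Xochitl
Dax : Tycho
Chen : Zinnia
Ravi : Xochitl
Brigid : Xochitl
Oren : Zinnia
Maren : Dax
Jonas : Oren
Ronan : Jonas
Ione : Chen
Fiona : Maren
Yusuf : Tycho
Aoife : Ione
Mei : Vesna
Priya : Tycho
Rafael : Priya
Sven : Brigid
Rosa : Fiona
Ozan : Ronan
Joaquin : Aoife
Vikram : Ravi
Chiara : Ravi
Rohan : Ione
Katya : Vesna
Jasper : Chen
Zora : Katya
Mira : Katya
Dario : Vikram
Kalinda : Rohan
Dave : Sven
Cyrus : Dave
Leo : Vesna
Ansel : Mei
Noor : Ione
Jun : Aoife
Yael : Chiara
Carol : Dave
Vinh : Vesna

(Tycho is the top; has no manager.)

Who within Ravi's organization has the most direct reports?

Ravi

Direct-report counts within Ravi's organization: Ravi has 2; Chiara has 1; Vikram has 1. The largest is 2, held by Ravi.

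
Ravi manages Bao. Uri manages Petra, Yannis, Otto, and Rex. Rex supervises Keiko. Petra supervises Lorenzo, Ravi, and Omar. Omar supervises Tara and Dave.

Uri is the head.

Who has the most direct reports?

Direct-report counts: Uri has 4; Petra has 3; Omar has 2; Ravi has 1; Rex has 1. The largest is 4, held by Uri.

Uri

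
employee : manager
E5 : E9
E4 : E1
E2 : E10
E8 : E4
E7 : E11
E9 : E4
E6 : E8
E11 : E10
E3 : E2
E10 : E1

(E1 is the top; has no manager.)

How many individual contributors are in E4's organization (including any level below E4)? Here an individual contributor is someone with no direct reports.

The people in E4's organization with no one reporting to them are E5, E6. That is 2.

2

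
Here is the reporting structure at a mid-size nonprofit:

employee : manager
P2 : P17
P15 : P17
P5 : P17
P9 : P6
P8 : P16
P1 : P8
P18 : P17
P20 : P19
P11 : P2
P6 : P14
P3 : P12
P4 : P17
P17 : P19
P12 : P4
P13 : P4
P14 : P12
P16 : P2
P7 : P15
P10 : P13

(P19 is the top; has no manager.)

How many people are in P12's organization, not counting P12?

P12 directly manages P14, P3. Under P14: P6, P9 (2). P3 has no reports. So P12's organization is 2 direct reports plus everyone under them: 3 + 1 = 4.

4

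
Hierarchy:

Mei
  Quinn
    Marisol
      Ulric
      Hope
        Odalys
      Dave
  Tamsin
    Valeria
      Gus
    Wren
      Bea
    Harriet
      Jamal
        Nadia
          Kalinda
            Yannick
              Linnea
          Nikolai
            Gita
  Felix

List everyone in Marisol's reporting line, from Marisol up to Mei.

Marisol reports to Quinn. Quinn reports to Mei. Mei is at the top.

Marisol -> Quinn -> Mei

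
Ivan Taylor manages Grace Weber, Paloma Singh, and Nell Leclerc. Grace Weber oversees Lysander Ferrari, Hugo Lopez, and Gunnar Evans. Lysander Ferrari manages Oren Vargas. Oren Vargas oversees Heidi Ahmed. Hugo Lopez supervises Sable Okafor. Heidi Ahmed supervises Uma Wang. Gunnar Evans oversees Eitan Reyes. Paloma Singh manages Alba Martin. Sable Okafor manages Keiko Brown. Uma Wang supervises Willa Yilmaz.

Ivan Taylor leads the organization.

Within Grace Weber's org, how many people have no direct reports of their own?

The people in Grace Weber's organization with no one reporting to them are Eitan Reyes, Keiko Brown, Willa Yilmaz. That is 3.

3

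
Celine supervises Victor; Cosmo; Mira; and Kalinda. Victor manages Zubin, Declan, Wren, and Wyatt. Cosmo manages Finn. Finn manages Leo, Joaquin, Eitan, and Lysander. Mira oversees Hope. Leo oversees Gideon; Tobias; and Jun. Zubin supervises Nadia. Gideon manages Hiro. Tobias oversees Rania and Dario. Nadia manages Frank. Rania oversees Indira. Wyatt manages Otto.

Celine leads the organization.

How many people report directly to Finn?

Finn directly manages Leo, Joaquin, Eitan, Lysander. That is 4 direct reports.

4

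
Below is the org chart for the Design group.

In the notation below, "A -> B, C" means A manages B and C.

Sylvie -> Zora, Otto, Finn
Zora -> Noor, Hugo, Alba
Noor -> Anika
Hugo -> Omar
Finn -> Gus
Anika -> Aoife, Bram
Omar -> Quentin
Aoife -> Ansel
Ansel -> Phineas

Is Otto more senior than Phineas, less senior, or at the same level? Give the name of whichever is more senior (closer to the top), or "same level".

Otto is 1 level below Sylvie; Phineas is 6. Otto is higher.

Otto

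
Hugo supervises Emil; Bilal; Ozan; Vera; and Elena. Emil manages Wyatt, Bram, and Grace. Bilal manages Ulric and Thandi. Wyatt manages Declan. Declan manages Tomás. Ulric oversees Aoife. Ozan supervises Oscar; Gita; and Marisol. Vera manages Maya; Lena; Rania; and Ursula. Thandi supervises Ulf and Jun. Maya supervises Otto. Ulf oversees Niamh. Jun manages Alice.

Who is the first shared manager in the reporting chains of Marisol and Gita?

Ozan

Marisol's chain of managers is Ozan, Hugo. Gita's chain of managers is Ozan, Hugo. The first manager that appears in both chains is Ozan.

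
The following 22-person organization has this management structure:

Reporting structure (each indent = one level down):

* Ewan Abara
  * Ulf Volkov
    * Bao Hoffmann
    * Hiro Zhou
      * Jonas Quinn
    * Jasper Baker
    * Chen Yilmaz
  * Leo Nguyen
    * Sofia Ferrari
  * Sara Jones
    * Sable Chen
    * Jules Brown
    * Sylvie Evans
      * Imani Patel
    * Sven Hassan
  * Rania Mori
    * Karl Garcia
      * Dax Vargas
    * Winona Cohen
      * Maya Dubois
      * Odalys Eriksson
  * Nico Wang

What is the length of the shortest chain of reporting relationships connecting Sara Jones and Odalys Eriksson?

4

Sara Jones is 1 level below Ewan Abara, and Odalys Eriksson is 3 levels below Ewan Abara (their lowest common manager). The shortest path runs up from Sara Jones to Ewan Abara and back down to Odalys Eriksson: 1 + 3 = 4 links.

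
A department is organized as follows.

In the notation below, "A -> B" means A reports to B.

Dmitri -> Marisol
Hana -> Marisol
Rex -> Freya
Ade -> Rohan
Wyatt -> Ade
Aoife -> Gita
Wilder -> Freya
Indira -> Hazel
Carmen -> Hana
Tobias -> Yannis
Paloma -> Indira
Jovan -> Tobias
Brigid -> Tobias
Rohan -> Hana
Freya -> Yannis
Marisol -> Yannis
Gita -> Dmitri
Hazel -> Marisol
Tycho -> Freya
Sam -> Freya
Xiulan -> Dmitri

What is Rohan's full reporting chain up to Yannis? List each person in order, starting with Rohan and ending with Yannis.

Rohan reports to Hana. Hana reports to Marisol. Marisol reports to Yannis. Yannis is at the top.

Rohan -> Hana -> Marisol -> Yannis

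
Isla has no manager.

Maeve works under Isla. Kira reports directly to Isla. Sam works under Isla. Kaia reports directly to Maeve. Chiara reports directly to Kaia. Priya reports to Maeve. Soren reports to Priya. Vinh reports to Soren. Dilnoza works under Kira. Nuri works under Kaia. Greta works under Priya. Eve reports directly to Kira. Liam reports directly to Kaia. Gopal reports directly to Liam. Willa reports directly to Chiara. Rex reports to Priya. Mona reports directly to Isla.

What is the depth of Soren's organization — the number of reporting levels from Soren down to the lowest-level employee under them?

1

The longest chain under Soren runs Soren → Vinh, which is 1 level below Soren.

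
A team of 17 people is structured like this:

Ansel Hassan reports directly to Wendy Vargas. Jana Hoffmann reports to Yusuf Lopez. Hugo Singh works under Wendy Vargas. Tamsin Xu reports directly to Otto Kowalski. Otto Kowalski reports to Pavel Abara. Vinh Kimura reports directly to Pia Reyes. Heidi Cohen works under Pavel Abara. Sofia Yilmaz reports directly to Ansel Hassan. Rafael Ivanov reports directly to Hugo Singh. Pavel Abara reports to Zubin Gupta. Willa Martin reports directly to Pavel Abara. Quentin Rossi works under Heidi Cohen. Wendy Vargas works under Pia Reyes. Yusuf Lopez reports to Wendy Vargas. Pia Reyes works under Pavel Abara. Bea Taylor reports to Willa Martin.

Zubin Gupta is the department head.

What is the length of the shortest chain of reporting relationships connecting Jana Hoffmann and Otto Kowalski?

5

Jana Hoffmann is 4 levels below Pavel Abara, and Otto Kowalski is 1 level below Pavel Abara (their lowest common manager). The shortest path runs up from Jana Hoffmann to Pavel Abara and back down to Otto Kowalski: 4 + 1 = 5 links.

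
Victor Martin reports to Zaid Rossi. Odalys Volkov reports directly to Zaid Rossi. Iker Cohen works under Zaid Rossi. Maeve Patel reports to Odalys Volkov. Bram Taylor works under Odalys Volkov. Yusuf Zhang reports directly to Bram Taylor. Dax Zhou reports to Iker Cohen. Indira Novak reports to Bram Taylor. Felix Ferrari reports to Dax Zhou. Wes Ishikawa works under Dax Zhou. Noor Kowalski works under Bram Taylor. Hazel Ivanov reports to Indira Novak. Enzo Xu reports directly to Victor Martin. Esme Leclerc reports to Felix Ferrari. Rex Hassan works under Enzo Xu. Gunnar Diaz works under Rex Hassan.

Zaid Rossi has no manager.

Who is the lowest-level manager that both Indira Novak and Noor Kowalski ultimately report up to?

Bram Taylor

Indira Novak's chain of managers is Bram Taylor, Odalys Volkov, Zaid Rossi. Noor Kowalski's chain of managers is Bram Taylor, Odalys Volkov, Zaid Rossi. The first manager that appears in both chains is Bram Taylor.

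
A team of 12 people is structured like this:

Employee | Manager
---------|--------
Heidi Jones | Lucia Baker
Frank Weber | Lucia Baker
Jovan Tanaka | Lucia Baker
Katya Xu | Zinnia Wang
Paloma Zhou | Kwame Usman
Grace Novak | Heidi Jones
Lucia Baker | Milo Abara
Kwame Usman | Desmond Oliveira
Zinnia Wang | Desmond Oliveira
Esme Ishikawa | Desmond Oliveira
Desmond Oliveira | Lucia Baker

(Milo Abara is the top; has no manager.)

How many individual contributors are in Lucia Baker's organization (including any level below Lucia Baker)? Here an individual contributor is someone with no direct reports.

6

The people in Lucia Baker's organization with no one reporting to them are Jovan Tanaka, Grace Novak, Frank Weber, Paloma Zhou, Esme Ishikawa, Katya Xu. That is 6.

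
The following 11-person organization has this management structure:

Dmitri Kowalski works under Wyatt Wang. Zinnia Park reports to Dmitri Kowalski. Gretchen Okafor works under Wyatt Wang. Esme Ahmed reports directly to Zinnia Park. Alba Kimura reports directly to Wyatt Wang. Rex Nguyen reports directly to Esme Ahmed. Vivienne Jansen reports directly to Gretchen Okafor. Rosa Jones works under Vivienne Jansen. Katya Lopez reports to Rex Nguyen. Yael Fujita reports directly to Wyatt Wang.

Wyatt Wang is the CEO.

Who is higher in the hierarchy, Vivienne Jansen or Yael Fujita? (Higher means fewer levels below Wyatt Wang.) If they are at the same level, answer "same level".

Yael Fujita

Vivienne Jansen is 2 levels below Wyatt Wang; Yael Fujita is 1. Yael Fujita is higher.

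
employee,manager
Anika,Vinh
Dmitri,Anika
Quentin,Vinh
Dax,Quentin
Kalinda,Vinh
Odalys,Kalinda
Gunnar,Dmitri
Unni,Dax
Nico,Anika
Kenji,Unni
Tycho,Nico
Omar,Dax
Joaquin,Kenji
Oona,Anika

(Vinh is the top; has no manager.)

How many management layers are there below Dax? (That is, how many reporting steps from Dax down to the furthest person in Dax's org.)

The longest chain under Dax runs Dax → Unni → Kenji → Joaquin, which is 3 levels below Dax.

3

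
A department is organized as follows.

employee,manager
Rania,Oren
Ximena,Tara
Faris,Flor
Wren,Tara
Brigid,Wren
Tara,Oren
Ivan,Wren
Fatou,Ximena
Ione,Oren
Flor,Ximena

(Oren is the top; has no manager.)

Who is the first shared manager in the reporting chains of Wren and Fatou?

Tara

Wren's chain of managers is Tara, Oren. Fatou's chain of managers is Ximena, Tara, Oren. The first manager that appears in both chains is Tara.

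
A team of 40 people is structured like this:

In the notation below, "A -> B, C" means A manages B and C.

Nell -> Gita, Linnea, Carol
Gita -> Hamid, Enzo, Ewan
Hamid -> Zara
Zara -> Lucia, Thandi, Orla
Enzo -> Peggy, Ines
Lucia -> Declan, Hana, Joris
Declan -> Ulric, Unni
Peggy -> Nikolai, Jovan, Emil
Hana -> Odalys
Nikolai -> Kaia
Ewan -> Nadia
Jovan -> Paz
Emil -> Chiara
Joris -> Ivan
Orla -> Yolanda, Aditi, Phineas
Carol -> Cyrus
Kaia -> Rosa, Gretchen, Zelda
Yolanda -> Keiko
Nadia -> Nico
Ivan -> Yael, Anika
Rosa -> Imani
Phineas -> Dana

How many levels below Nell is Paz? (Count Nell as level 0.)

Chain from Paz up to Nell: Paz → Jovan → Peggy → Enzo → Gita → Nell. That is 5 steps up, so Paz is 5 levels below Nell.

5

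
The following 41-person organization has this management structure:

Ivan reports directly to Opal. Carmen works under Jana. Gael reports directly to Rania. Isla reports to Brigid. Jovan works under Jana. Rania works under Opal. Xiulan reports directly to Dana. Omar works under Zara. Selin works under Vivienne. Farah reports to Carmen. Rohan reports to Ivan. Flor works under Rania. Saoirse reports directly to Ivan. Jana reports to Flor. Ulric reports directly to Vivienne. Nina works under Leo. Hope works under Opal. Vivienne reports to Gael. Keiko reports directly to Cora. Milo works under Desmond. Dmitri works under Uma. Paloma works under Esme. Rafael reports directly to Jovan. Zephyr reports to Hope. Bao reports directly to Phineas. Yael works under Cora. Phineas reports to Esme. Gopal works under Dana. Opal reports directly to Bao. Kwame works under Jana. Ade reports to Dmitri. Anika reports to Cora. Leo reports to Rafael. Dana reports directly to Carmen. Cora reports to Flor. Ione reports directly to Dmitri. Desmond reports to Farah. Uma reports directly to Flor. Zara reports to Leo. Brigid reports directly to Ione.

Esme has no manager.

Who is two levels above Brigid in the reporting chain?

Brigid reports to Ione, and Ione reports to Dmitri. So Brigid's skip-level manager is Dmitri.

Dmitri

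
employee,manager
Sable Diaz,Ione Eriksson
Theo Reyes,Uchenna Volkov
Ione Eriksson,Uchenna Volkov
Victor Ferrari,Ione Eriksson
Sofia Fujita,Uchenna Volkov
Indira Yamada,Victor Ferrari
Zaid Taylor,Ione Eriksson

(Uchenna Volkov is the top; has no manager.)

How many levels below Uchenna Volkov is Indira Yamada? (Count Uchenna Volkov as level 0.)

3

Chain from Indira Yamada up to Uchenna Volkov: Indira Yamada → Victor Ferrari → Ione Eriksson → Uchenna Volkov. That is 3 steps up, so Indira Yamada is 3 levels below Uchenna Volkov.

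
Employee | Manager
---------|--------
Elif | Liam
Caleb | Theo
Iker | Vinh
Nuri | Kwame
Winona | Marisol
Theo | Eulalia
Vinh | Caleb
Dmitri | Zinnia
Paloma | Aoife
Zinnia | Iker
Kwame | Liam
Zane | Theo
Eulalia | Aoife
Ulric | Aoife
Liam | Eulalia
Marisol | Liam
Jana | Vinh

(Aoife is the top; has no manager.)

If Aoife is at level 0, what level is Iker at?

5

Chain from Iker up to Aoife: Iker → Vinh → Caleb → Theo → Eulalia → Aoife. That is 5 steps up, so Iker is 5 levels below Aoife.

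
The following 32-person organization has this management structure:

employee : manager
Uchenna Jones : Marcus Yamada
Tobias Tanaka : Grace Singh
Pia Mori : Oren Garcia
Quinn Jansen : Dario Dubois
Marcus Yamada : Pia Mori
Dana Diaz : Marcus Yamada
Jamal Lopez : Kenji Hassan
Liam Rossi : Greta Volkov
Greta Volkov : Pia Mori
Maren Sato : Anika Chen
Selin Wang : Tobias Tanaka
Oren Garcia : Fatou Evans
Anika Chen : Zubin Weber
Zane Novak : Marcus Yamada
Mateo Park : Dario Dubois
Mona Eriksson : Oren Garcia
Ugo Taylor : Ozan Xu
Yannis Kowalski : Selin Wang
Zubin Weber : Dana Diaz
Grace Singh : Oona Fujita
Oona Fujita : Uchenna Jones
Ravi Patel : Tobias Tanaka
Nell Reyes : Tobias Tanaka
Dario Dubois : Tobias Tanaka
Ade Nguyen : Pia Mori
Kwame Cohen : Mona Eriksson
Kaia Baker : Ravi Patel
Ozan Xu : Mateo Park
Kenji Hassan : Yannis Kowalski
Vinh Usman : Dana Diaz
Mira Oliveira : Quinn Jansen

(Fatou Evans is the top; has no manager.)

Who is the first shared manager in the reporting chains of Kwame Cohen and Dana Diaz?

Oren Garcia

Kwame Cohen's chain of managers is Mona Eriksson, Oren Garcia, Fatou Evans. Dana Diaz's chain of managers is Marcus Yamada, Pia Mori, Oren Garcia, Fatou Evans. The first manager that appears in both chains is Oren Garcia.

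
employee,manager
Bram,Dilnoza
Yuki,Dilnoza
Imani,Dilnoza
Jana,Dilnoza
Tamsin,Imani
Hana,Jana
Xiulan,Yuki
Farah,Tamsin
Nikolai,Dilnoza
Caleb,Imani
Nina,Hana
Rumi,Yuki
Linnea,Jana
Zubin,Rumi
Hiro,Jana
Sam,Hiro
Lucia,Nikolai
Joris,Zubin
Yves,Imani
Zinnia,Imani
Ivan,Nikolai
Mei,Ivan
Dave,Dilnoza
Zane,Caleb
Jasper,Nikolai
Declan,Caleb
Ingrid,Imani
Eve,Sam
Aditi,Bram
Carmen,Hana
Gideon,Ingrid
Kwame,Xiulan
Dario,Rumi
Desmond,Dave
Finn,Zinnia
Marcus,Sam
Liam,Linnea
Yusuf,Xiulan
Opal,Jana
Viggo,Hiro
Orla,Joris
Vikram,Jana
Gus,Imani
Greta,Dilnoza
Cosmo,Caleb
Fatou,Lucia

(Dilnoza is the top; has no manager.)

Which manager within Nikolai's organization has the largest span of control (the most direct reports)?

Direct-report counts within Nikolai's organization: Nikolai has 3; Ivan has 1; Lucia has 1. The largest is 3, held by Nikolai.

Nikolai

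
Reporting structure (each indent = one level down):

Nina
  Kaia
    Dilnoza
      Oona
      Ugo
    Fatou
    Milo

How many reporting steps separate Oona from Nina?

3

Chain from Oona up to Nina: Oona → Dilnoza → Kaia → Nina. That is 3 steps up, so Oona is 3 levels below Nina.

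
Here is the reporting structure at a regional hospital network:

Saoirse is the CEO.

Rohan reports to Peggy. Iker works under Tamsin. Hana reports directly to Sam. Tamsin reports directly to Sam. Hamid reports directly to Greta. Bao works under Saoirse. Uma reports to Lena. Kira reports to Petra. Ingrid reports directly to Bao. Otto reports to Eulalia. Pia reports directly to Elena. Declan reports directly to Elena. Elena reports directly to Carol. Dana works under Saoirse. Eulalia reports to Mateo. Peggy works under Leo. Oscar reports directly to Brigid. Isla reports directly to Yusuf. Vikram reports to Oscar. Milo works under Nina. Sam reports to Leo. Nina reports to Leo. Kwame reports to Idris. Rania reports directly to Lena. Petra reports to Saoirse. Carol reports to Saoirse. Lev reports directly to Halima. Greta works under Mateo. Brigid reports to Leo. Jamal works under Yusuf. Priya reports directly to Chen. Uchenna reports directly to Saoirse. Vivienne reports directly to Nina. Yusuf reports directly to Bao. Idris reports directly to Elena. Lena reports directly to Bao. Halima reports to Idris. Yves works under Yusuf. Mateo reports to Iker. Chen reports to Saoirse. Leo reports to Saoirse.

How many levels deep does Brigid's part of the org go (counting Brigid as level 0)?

The longest chain under Brigid runs Brigid → Oscar → Vikram, which is 2 levels below Brigid.

2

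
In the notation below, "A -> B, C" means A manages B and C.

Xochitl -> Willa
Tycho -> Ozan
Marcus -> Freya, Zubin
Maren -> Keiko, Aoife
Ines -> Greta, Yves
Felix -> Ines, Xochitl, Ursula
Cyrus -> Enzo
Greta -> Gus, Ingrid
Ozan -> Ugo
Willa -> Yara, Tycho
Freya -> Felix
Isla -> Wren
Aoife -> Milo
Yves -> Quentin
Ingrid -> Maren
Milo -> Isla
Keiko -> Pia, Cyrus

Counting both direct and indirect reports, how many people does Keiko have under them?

3

Keiko directly manages Pia, Cyrus. Pia has no reports. Under Cyrus: Enzo (1). So Keiko's organization is 2 direct reports plus everyone under them: 1 + 2 = 3.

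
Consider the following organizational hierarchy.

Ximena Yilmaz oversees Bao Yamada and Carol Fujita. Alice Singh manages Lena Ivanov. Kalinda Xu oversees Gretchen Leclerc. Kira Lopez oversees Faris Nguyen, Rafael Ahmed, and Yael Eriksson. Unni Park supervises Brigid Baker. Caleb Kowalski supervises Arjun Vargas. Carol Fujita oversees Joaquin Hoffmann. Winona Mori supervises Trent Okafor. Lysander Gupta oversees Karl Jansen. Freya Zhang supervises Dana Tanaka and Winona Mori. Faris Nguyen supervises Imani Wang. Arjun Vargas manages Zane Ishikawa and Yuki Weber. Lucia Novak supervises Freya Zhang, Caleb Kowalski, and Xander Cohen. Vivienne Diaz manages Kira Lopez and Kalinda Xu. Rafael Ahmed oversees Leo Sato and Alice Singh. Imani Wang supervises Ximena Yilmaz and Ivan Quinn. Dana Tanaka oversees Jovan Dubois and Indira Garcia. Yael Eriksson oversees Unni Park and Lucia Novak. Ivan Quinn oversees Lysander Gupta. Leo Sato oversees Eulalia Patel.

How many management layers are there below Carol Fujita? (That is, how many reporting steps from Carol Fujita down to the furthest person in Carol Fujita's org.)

The longest chain under Carol Fujita runs Carol Fujita → Joaquin Hoffmann, which is 1 level below Carol Fujita.

1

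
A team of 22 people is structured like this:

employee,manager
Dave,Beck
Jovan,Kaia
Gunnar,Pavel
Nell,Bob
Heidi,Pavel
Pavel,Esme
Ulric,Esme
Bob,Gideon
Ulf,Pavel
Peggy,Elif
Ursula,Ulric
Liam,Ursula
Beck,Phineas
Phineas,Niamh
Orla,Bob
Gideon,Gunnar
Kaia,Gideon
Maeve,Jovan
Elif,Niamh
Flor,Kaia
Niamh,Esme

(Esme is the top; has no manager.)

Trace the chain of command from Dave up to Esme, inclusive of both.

Dave -> Beck -> Phineas -> Niamh -> Esme

Dave reports to Beck. Beck reports to Phineas. Phineas reports to Niamh. Niamh reports to Esme. Esme is at the top.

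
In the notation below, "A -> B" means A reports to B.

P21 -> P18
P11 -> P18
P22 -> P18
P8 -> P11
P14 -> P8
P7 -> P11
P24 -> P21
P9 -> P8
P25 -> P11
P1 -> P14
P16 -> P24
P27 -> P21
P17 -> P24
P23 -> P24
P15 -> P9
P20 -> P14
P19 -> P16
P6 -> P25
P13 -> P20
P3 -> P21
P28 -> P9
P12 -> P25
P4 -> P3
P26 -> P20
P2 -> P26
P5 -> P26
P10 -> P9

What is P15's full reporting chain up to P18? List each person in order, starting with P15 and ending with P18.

P15 reports to P9. P9 reports to P8. P8 reports to P11. P11 reports to P18. P18 is at the top.

P15 -> P9 -> P8 -> P11 -> P18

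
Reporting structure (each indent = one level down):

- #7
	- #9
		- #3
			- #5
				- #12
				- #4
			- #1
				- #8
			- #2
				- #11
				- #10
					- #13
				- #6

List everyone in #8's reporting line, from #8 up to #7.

#8 reports to #1. #1 reports to #3. #3 reports to #9. #9 reports to #7. #7 is at the top.

#8 -> #1 -> #3 -> #9 -> #7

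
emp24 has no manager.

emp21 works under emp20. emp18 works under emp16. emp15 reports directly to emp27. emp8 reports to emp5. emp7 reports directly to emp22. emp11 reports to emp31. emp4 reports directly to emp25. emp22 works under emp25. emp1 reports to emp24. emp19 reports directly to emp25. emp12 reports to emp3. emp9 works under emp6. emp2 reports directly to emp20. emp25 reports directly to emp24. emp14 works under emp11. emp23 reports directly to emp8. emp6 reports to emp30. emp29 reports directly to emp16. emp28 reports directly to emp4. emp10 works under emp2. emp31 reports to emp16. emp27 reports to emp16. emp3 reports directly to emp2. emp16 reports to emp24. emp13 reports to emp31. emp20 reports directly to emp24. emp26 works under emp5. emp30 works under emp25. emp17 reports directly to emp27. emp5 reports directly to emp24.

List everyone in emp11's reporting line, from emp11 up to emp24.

emp11 reports to emp31. emp31 reports to emp16. emp16 reports to emp24. emp24 is at the top.

emp11 -> emp31 -> emp16 -> emp24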